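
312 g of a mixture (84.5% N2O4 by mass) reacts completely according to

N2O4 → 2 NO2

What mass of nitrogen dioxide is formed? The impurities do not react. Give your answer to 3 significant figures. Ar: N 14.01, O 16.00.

Mass of pure N2O4 = 312 g × 0.845 = 263.6 g.
M(N2O4) = 2(14.01) + 4(16.00) = 92.02 g/mol.
M(NO2) = 14.01 + 2(16.00) = 46.01 g/mol.
n(N2O4) = 263.6 g / 92.02 g/mol = 2.865 mol.
From the equation the N2O4:NO2 mole ratio is 1:2, so n(NO2) = 2.865 × 2/1 = 5.730 mol.
Mass of NO2 = 5.730 mol × 46.01 g/mol = 263.6 g.

264 g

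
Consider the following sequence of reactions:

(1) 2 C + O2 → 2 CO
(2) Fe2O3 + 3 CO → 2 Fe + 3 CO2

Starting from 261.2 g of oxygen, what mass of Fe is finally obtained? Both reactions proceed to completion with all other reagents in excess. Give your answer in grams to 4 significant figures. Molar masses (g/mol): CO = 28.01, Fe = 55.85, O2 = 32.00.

n(O2) = 261.20 / 32.00 = 8.1625 mol.
Step 1 gives a 1:2 ratio of O2 to CO, so n(CO) = 16.325 mol.
In step 2 the CO:Fe ratio is 3:2, so n(Fe) = 10.883 mol.
Mass of Fe = 10.883 × 55.85 = 607.83 g.

607.8 g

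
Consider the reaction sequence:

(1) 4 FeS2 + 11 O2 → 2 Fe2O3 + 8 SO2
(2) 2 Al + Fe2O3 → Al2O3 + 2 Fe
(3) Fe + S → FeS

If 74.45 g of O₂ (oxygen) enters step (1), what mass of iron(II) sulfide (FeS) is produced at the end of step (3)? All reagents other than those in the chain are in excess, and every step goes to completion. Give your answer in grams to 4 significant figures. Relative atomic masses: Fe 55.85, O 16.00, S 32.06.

74.37 g

M(O2) = 2(16.00) = 32.00 g/mol.
M(FeS) = 55.85 + 32.06 = 87.91 g/mol.
n(O2) = 74.45 / 32.00 = 2.3266 mol.
Reaction (1): O2→Fe2O3 ratio 11:2 ⇒ n(Fe2O3) = 0.42301 mol.
Reaction (2): Fe2O3→Fe ratio 1:2 ⇒ n(Fe) = 0.84602 mol.
Reaction (3): Fe→FeS ratio 1:1 ⇒ n(FeS) = 0.84602 mol.
Mass of FeS = 0.84602 × 87.91 = 74.374 g.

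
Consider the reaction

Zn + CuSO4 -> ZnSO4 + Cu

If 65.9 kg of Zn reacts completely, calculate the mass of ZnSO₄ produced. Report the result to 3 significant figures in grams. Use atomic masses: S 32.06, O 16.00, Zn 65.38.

M(Zn) = 65.38 g/mol.
M(ZnSO4) = 65.38 + 32.06 + 4(16.00) = 161.44 g/mol.
Convert: 65.9 kg = 65900 g.
n(Zn) = 65900 g / 65.38 g/mol = 1008 mol.
From the equation the Zn:ZnSO4 mole ratio is 1:1, so n(ZnSO4) = 1008 × 1/1 = 1008 mol.
Mass of ZnSO4 = 1008 mol × 161.44 g/mol = 162700 g.

163000 g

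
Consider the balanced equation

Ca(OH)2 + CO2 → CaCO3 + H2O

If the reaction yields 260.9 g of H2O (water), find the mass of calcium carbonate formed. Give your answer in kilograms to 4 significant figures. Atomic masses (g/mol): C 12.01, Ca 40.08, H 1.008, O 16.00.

M(H2O) = 2(1.008) + 16.00 = 18.016 g/mol.
M(CaCO3) = 40.08 + 12.01 + 3(16.00) = 100.09 g/mol.
n(H2O) = 260.90 g / 18.016 g/mol = 14.482 mol.
From the equation the H2O:CaCO3 mole ratio is 1:1, so n(CaCO3) = 14.482 × 1/1 = 14.482 mol.
Mass of CaCO3 = 14.482 mol × 100.09 g/mol = 1449.5 g.
Converting to kg: 1449.5 g = 1.449 kg.

1.449 kg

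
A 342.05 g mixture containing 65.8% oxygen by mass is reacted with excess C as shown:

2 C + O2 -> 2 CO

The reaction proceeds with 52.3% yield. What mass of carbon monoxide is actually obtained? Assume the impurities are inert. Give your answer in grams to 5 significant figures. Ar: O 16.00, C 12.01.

206.07 g

Pure O2 available = 342.05 g × 0.658 = 225.069 g.
M(O2) = 2(16.00) = 32.00 g/mol.
M(CO) = 12.01 + 16.00 = 28.01 g/mol.
n(O2) = 225.069 g / 32.00 g/mol = 7.03340 mol.
From the equation the O2:CO mole ratio is 1:2, so n(CO) = 7.03340 × 2/1 = 14.0668 mol.
Mass of CO = 14.0668 mol × 28.01 g/mol = 394.011 g.
Actual mass collected = 394.011 g × 0.523 = 206.068 g.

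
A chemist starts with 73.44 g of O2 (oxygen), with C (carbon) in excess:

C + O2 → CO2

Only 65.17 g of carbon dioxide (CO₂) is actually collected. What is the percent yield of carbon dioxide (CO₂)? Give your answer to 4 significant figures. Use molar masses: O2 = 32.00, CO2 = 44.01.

n(O2) = 73.440 g / 32.00 g/mol = 2.2950 mol.
From the equation the O2:CO2 mole ratio is 1:1, so n(CO2) = 2.2950 × 1/1 = 2.2950 mol.
Mass of CO2 = 2.2950 mol × 44.01 g/mol = 101.00 g.
This is the theoretical yield. Percent yield = 65.17 g / 101.00 g × 100% = 64.523%.

64.52 %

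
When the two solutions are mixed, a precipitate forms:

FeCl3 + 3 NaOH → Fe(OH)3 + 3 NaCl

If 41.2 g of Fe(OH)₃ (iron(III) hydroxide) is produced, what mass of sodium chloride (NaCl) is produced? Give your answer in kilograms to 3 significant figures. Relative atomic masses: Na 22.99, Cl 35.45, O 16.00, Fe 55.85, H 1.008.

0.0676 kg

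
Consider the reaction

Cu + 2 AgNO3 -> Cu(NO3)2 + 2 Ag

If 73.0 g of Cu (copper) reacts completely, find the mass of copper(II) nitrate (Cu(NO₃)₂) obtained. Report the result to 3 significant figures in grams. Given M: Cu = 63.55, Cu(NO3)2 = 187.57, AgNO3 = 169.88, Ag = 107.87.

215 g

n(Cu) = 73.00 g / 63.55 g/mol = 1.149 mol.
From the equation the Cu:Cu(NO3)2 mole ratio is 1:1, so n(Cu(NO3)2) = 1.149 × 1/1 = 1.149 mol.
Mass of Cu(NO3)2 = 1.149 mol × 187.57 g/mol = 215.5 g.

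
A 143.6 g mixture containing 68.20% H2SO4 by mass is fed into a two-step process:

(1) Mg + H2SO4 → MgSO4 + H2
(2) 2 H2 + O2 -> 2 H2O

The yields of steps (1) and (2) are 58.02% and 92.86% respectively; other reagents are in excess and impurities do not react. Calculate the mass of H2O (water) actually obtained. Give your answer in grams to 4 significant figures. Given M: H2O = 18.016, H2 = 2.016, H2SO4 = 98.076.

Pure H2SO4 = 143.6 × 0.6820 = 97.935 g.
n(H2SO4) = 97.935 / 98.076 = 0.99856 mol.
Step 1 (H2SO4:H2 = 1:1): theoretical n(H2) = 0.99856 mol; at 58.02% yield, n(H2) = 0.57937 mol.
Step 2 (H2:H2O = 2:2): theoretical n(H2O) = 0.57937 mol, so theoretical mass = 0.57937 × 18.016 = 10.438 g.
At 92.86% yield, actual mass of H2O = 10.438 × 0.9286 = 9.6926 g.

9.693 g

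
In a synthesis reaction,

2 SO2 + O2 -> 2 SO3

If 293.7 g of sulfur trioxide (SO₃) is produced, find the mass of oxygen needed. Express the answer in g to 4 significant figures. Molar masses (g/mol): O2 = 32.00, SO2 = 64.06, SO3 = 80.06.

n(SO3) = 293.70 g / 80.06 g/mol = 3.6685 mol.
From the equation the SO3:O2 mole ratio is 2:1, so n(O2) = 3.6685 × 1/2 = 1.8342 mol.
Mass of O2 = 1.8342 mol × 32.00 g/mol = 58.696 g.

58.70 g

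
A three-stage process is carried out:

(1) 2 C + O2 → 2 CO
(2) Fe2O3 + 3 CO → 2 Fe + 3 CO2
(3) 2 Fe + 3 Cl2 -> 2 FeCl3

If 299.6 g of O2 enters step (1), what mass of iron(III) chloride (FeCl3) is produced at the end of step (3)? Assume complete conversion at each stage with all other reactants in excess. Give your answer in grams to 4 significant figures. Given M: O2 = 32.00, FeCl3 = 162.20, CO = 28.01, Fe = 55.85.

2025 g

n(O2) = 299.6 / 32.00 = 9.3625 mol.
Reaction (1): O2→CO ratio 1:2 ⇒ n(CO) = 18.725 mol.
Reaction (2): CO→Fe ratio 3:2 ⇒ n(Fe) = 12.483 mol.
Reaction (3): Fe→FeCl3 ratio 2:2 ⇒ n(FeCl3) = 12.483 mol.
Mass of FeCl3 = 12.483 × 162.20 = 2024.8 g.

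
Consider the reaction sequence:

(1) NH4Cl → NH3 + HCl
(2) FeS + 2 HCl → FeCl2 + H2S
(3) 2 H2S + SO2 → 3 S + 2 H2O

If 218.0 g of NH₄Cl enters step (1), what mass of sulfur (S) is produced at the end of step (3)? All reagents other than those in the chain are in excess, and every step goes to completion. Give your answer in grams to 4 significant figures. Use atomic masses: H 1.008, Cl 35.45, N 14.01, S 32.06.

97.99 g

M(NH4Cl) = 14.01 + 4(1.008) + 35.45 = 53.492 g/mol.
M(S) = 32.06 g/mol.
n(NH4Cl) = 218.0 / 53.492 = 4.0754 mol.
Reaction (1): NH4Cl→HCl ratio 1:1 ⇒ n(HCl) = 4.0754 mol.
Reaction (2): HCl→H2S ratio 2:1 ⇒ n(H2S) = 2.0377 mol.
Reaction (3): H2S→S ratio 2:3 ⇒ n(S) = 3.0565 mol.
Mass of S = 3.0565 × 32.06 = 97.992 g.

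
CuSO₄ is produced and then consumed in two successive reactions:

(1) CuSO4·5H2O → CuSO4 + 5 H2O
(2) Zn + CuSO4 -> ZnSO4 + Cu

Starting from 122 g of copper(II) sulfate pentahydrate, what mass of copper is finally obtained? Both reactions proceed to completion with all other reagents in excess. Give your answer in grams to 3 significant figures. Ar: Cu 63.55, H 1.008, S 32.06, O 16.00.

M(CuSO4·5H2O) = 63.55 + 32.06 + 9(16.00) + 10(1.008) = 249.69 g/mol.
M(Cu) = 63.55 g/mol.
n(CuSO4·5H2O) = 122.0 / 249.69 = 0.4886 mol.
Step 1 gives a 1:1 ratio of CuSO4·5H2O to CuSO4, so n(CuSO4) = 0.4886 mol.
In step 2 the CuSO4:Cu ratio is 1:1, so n(Cu) = 0.4886 mol.
Mass of Cu = 0.4886 × 63.55 = 31.05 g.

31.1 g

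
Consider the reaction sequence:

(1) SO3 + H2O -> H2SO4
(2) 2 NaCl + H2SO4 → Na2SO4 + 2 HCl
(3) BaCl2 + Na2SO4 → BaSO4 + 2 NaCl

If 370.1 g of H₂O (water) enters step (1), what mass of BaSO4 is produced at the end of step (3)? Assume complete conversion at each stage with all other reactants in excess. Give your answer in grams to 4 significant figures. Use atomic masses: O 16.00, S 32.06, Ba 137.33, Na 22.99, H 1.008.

M(H2O) = 2(1.008) + 16.00 = 18.016 g/mol.
M(BaSO4) = 137.33 + 32.06 + 4(16.00) = 233.39 g/mol.
n(H2O) = 370.1 / 18.016 = 20.543 mol.
Reaction (1): H2O→H2SO4 ratio 1:1 ⇒ n(H2SO4) = 20.543 mol.
Reaction (2): H2SO4→Na2SO4 ratio 1:1 ⇒ n(Na2SO4) = 20.543 mol.
Reaction (3): Na2SO4→BaSO4 ratio 1:1 ⇒ n(BaSO4) = 20.543 mol.
Mass of BaSO4 = 20.543 × 233.39 = 4794.5 g.

4794 g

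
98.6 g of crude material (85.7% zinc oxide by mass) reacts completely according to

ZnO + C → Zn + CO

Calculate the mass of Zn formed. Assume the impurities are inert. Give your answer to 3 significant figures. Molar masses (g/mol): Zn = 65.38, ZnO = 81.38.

67.9 g

Mass of pure ZnO = 98.6 g × 0.857 = 84.50 g.
n(ZnO) = 84.50 g / 81.38 g/mol = 1.038 mol.
From the equation the ZnO:Zn mole ratio is 1:1, so n(Zn) = 1.038 × 1/1 = 1.038 mol.
Mass of Zn = 1.038 mol × 65.38 g/mol = 67.89 g.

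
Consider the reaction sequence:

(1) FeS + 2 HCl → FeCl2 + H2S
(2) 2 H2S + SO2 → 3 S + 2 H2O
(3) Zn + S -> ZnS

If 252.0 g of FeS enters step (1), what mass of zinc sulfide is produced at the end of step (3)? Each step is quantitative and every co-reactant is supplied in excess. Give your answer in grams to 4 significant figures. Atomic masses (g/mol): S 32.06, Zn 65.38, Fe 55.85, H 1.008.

M(FeS) = 55.85 + 32.06 = 87.91 g/mol.
M(ZnS) = 65.38 + 32.06 = 97.44 g/mol.
n(FeS) = 252.0 / 87.91 = 2.8666 mol.
Reaction (1): FeS→H2S ratio 1:1 ⇒ n(H2S) = 2.8666 mol.
Reaction (2): H2S→S ratio 2:3 ⇒ n(S) = 4.2999 mol.
Reaction (3): S→ZnS ratio 1:1 ⇒ n(ZnS) = 4.2999 mol.
Mass of ZnS = 4.2999 × 97.44 = 418.98 g.

419.0 g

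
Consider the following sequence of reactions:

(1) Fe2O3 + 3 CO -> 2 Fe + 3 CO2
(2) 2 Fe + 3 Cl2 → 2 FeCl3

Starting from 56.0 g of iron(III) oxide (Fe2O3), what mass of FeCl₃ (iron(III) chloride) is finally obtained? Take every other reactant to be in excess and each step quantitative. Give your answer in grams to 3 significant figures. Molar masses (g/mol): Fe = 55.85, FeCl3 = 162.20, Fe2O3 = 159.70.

114 g

n(Fe2O3) = 56.00 / 159.70 = 0.3507 mol.
Step 1 gives a 1:2 ratio of Fe2O3 to Fe, so n(Fe) = 0.7013 mol.
In step 2 the Fe:FeCl3 ratio is 2:2, so n(FeCl3) = 0.7013 mol.
Mass of FeCl3 = 0.7013 × 162.20 = 113.8 g.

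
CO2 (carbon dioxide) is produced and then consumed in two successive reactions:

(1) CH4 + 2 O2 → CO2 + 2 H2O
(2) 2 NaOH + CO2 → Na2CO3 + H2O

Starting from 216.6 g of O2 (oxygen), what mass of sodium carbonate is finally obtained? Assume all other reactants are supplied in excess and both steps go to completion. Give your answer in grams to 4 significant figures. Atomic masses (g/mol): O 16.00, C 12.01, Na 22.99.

M(O2) = 2(16.00) = 32.00 g/mol.
M(Na2CO3) = 2(22.99) + 12.01 + 3(16.00) = 105.99 g/mol.
n(O2) = 216.60 / 32.00 = 6.7687 mol.
Step 1 gives a 2:1 ratio of O2 to CO2, so n(CO2) = 3.3844 mol.
In step 2 the CO2:Na2CO3 ratio is 1:1, so n(Na2CO3) = 3.3844 mol.
Mass of Na2CO3 = 3.3844 × 105.99 = 358.71 g.

358.7 g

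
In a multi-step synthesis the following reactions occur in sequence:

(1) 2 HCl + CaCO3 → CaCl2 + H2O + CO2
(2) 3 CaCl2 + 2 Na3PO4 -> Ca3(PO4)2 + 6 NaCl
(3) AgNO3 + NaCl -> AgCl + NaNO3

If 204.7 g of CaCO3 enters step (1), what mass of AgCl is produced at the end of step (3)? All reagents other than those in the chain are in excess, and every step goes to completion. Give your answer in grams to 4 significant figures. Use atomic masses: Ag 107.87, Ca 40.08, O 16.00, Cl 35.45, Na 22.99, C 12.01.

586.2 g

M(CaCO3) = 40.08 + 12.01 + 3(16.00) = 100.09 g/mol.
M(AgCl) = 107.87 + 35.45 = 143.32 g/mol.
n(CaCO3) = 204.7 / 100.09 = 2.0452 mol.
Reaction (1): CaCO3→CaCl2 ratio 1:1 ⇒ n(CaCl2) = 2.0452 mol.
Reaction (2): CaCl2→NaCl ratio 3:6 ⇒ n(NaCl) = 4.0903 mol.
Reaction (3): NaCl→AgCl ratio 1:1 ⇒ n(AgCl) = 4.0903 mol.
Mass of AgCl = 4.0903 × 143.32 = 586.22 g.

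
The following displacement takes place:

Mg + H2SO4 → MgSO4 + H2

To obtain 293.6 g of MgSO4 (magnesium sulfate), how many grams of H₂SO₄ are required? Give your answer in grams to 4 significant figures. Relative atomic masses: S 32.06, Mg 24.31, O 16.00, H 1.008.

239.2 g

M(MgSO4) = 24.31 + 32.06 + 4(16.00) = 120.37 g/mol.
M(H2SO4) = 2(1.008) + 32.06 + 4(16.00) = 98.076 g/mol.
n(MgSO4) = 293.60 g / 120.37 g/mol = 2.4391 mol.
From the equation the MgSO4:H2SO4 mole ratio is 1:1, so n(H2SO4) = 2.4391 × 1/1 = 2.4391 mol.
Mass of H2SO4 = 2.4391 mol × 98.076 g/mol = 239.22 g.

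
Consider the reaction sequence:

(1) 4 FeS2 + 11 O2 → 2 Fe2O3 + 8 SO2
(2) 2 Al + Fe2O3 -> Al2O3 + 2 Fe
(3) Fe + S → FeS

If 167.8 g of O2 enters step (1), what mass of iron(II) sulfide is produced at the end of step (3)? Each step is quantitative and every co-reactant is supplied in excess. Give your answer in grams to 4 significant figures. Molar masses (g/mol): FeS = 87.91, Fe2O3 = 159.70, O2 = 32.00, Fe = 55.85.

n(O2) = 167.8 / 32.00 = 5.2438 mol.
Reaction (1): O2→Fe2O3 ratio 11:2 ⇒ n(Fe2O3) = 0.95341 mol.
Reaction (2): Fe2O3→Fe ratio 1:2 ⇒ n(Fe) = 1.9068 mol.
Reaction (3): Fe→FeS ratio 1:1 ⇒ n(FeS) = 1.9068 mol.
Mass of FeS = 1.9068 × 87.91 = 167.63 g.

167.6 g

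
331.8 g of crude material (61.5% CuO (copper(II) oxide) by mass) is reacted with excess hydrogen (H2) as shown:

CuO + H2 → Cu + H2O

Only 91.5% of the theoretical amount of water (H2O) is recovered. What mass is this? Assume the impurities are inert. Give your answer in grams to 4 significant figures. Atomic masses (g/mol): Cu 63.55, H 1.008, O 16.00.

42.29 g

Pure CuO available = 331.8 g × 0.615 = 204.06 g.
M(CuO) = 63.55 + 16.00 = 79.55 g/mol.
M(H2O) = 2(1.008) + 16.00 = 18.016 g/mol.
n(CuO) = 204.06 g / 79.55 g/mol = 2.5651 mol.
From the equation the CuO:H2O mole ratio is 1:1, so n(H2O) = 2.5651 × 1/1 = 2.5651 mol.
Mass of H2O = 2.5651 mol × 18.016 g/mol = 46.214 g.
Actual mass collected = 46.214 g × 0.915 = 42.285 g.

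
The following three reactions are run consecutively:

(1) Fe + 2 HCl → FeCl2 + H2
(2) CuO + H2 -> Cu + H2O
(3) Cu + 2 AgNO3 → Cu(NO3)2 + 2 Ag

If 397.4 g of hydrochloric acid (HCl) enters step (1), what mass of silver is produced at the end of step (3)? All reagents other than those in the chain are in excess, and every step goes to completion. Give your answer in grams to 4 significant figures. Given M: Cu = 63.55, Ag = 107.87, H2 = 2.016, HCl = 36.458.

n(HCl) = 397.4 / 36.458 = 10.900 mol.
Reaction (1): HCl→H2 ratio 2:1 ⇒ n(H2) = 5.4501 mol.
Reaction (2): H2→Cu ratio 1:1 ⇒ n(Cu) = 5.4501 mol.
Reaction (3): Cu→Ag ratio 1:2 ⇒ n(Ag) = 10.900 mol.
Mass of Ag = 10.900 × 107.87 = 1175.8 g.

1176 g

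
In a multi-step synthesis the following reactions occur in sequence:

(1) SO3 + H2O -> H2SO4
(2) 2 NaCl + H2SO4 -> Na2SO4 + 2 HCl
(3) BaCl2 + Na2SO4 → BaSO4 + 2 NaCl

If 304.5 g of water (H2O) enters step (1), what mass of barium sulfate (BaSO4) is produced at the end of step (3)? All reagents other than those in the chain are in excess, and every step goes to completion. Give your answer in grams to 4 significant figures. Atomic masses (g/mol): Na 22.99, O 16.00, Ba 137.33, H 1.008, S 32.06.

M(H2O) = 2(1.008) + 16.00 = 18.016 g/mol.
M(BaSO4) = 137.33 + 32.06 + 4(16.00) = 233.39 g/mol.
n(H2O) = 304.5 / 18.016 = 16.902 mol.
Reaction (1): H2O→H2SO4 ratio 1:1 ⇒ n(H2SO4) = 16.902 mol.
Reaction (2): H2SO4→Na2SO4 ratio 1:1 ⇒ n(Na2SO4) = 16.902 mol.
Reaction (3): Na2SO4→BaSO4 ratio 1:1 ⇒ n(BaSO4) = 16.902 mol.
Mass of BaSO4 = 16.902 × 233.39 = 3944.7 g.

3945 g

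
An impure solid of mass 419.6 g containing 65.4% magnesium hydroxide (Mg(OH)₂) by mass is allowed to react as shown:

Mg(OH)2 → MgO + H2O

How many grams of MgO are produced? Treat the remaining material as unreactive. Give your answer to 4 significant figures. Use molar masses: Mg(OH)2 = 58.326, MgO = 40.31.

189.7 g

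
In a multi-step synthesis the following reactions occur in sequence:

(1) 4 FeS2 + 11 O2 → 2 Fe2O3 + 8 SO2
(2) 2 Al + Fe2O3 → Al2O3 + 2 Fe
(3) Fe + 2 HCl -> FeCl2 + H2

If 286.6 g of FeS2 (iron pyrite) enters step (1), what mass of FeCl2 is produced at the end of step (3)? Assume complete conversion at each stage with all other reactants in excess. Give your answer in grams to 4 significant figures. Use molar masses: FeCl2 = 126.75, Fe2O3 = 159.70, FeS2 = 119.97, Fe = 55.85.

302.8 g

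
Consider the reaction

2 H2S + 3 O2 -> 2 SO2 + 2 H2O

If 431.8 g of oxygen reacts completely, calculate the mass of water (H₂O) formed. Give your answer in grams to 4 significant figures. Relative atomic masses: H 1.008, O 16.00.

M(O2) = 2(16.00) = 32.00 g/mol.
M(H2O) = 2(1.008) + 16.00 = 18.016 g/mol.
n(O2) = 431.80 g / 32.00 g/mol = 13.494 mol.
From the equation the O2:H2O mole ratio is 3:2, so n(H2O) = 13.494 × 2/3 = 8.9958 mol.
Mass of H2O = 8.9958 mol × 18.016 g/mol = 162.07 g.

162.1 g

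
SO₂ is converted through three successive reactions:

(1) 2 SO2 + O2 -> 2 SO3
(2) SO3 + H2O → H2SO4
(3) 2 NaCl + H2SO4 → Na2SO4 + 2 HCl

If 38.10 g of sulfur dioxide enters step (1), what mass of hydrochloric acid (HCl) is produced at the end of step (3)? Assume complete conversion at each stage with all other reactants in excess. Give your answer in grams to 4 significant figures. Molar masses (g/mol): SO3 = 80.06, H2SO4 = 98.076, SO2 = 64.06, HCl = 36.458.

n(SO2) = 38.10 / 64.06 = 0.59475 mol.
Reaction (1): SO2→SO3 ratio 2:2 ⇒ n(SO3) = 0.59475 mol.
Reaction (2): SO3→H2SO4 ratio 1:1 ⇒ n(H2SO4) = 0.59475 mol.
Reaction (3): H2SO4→HCl ratio 1:2 ⇒ n(HCl) = 1.1895 mol.
Mass of HCl = 1.1895 × 36.458 = 43.367 g.

43.37 g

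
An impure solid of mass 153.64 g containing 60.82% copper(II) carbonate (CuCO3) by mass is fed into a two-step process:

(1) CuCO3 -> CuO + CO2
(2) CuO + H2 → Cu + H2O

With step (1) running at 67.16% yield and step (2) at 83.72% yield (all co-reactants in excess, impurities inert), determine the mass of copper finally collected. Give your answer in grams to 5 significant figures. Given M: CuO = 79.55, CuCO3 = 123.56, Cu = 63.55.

27.023 g

Pure CuCO3 = 153.64 × 0.6082 = 93.4438 g.
n(CuCO3) = 93.4438 / 123.56 = 0.756263 mol.
Step 1 (CuCO3:CuO = 1:1): theoretical n(CuO) = 0.756263 mol; at 67.16% yield, n(CuO) = 0.507906 mol.
Step 2 (CuO:Cu = 1:1): theoretical n(Cu) = 0.507906 mol, so theoretical mass = 0.507906 × 63.55 = 32.2774 g.
At 83.72% yield, actual mass of Cu = 32.2774 × 0.8372 = 27.0227 g.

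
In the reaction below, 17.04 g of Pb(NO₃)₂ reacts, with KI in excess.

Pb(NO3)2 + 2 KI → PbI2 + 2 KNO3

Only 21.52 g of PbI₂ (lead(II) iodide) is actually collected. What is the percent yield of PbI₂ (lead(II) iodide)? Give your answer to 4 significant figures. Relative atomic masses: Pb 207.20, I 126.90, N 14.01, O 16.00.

90.74 %

M(Pb(NO3)2) = 207.20 + 2(14.01) + 6(16.00) = 331.22 g/mol.
M(PbI2) = 207.20 + 2(126.90) = 461.00 g/mol.
n(Pb(NO3)2) = 17.040 g / 331.22 g/mol = 0.051446 mol.
From the equation the Pb(NO3)2:PbI2 mole ratio is 1:1, so n(PbI2) = 0.051446 × 1/1 = 0.051446 mol.
Mass of PbI2 = 0.051446 mol × 461.00 g/mol = 23.717 g.
This is the theoretical yield. Percent yield = 21.52 g / 23.717 g × 100% = 90.738%.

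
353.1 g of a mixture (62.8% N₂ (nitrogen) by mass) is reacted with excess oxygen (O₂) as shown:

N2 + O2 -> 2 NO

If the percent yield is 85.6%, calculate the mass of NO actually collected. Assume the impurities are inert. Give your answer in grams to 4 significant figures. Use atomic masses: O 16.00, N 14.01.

406.6 g

Pure N2 available = 353.1 g × 0.628 = 221.75 g.
M(N2) = 2(14.01) = 28.02 g/mol.
M(NO) = 14.01 + 16.00 = 30.01 g/mol.
n(N2) = 221.75 g / 28.02 g/mol = 7.9139 mol.
From the equation the N2:NO mole ratio is 1:2, so n(NO) = 7.9139 × 2/1 = 15.828 mol.
Mass of NO = 15.828 mol × 30.01 g/mol = 474.99 g.
Actual mass collected = 474.99 g × 0.856 = 406.59 g.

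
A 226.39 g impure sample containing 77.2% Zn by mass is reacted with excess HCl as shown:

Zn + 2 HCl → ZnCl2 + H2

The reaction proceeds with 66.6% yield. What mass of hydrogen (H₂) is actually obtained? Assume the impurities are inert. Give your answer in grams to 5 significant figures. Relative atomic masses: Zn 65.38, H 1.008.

3.5892 g

Pure Zn available = 226.39 g × 0.772 = 174.773 g.
M(Zn) = 65.38 g/mol.
M(H2) = 2(1.008) = 2.016 g/mol.
n(Zn) = 174.773 g / 65.38 g/mol = 2.67319 mol.
From the equation the Zn:H2 mole ratio is 1:1, so n(H2) = 2.67319 × 1/1 = 2.67319 mol.
Mass of H2 = 2.67319 mol × 2.016 g/mol = 5.38915 g.
Actual mass collected = 5.38915 g × 0.666 = 3.58917 g.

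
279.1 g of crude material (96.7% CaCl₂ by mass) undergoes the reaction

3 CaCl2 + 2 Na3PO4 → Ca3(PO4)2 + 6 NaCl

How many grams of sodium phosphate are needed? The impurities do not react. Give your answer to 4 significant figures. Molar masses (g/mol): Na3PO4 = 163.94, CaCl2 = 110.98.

Mass of pure CaCl2 = 279.1 g × 0.967 = 269.89 g.
n(CaCl2) = 269.89 g / 110.98 g/mol = 2.4319 mol.
From the equation the CaCl2:Na3PO4 mole ratio is 3:2, so n(Na3PO4) = 2.4319 × 2/3 = 1.6213 mol.
Mass of Na3PO4 = 1.6213 mol × 163.94 g/mol = 265.79 g.

265.8 g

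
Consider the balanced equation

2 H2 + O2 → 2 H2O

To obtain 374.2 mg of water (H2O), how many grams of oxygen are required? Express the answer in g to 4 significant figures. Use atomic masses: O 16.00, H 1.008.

0.3323 g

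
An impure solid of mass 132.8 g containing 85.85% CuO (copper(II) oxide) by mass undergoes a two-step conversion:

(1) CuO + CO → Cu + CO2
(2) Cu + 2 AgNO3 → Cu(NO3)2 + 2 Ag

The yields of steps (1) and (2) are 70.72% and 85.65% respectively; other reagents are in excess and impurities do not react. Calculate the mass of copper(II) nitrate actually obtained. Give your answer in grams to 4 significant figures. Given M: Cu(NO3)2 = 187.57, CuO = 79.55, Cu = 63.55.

162.8 g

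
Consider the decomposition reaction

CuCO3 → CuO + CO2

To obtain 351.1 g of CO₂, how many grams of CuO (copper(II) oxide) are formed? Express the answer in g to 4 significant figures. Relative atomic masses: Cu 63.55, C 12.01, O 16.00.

634.6 g

M(CO2) = 12.01 + 2(16.00) = 44.01 g/mol.
M(CuO) = 63.55 + 16.00 = 79.55 g/mol.
n(CO2) = 351.10 g / 44.01 g/mol = 7.9777 mol.
From the equation the CO2:CuO mole ratio is 1:1, so n(CuO) = 7.9777 × 1/1 = 7.9777 mol.
Mass of CuO = 7.9777 mol × 79.55 g/mol = 634.63 g.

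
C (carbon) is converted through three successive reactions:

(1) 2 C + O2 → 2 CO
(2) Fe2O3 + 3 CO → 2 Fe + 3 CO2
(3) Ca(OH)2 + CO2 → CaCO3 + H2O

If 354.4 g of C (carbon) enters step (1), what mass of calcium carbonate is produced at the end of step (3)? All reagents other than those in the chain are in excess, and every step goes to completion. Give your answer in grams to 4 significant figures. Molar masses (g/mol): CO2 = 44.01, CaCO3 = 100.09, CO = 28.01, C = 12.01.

n(C) = 354.4 / 12.01 = 29.509 mol.
Reaction (1): C→CO ratio 2:2 ⇒ n(CO) = 29.509 mol.
Reaction (2): CO→CO2 ratio 3:3 ⇒ n(CO2) = 29.509 mol.
Reaction (3): CO2→CaCO3 ratio 1:1 ⇒ n(CaCO3) = 29.509 mol.
Mass of CaCO3 = 29.509 × 100.09 = 2953.5 g.

2954 g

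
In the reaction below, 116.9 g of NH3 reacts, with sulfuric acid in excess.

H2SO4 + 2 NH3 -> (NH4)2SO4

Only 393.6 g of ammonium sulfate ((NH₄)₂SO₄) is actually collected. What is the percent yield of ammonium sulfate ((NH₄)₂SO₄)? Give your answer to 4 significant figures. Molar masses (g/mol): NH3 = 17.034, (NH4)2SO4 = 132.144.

86.80 %

n(NH3) = 116.90 g / 17.034 g/mol = 6.8627 mol.
From the equation the NH3:(NH4)2SO4 mole ratio is 2:1, so n((NH4)2SO4) = 6.8627 × 1/2 = 3.4314 mol.
Mass of (NH4)2SO4 = 3.4314 mol × 132.144 g/mol = 453.44 g.
This is the theoretical yield. Percent yield = 393.6 g / 453.44 g × 100% = 86.804%.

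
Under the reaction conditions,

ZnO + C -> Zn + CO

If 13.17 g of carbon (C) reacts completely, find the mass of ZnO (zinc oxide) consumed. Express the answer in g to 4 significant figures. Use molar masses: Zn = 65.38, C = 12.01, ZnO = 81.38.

89.24 g

n(C) = 13.170 g / 12.01 g/mol = 1.0966 mol.
From the equation the C:ZnO mole ratio is 1:1, so n(ZnO) = 1.0966 × 1/1 = 1.0966 mol.
Mass of ZnO = 1.0966 mol × 81.38 g/mol = 89.240 g.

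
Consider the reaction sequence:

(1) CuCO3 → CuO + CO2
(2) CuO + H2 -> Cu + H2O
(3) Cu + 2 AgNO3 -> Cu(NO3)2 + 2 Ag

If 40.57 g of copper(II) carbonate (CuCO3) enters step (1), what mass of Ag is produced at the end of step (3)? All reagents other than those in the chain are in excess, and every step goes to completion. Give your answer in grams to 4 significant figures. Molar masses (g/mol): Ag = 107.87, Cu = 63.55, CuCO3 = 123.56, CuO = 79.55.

n(CuCO3) = 40.57 / 123.56 = 0.32834 mol.
Reaction (1): CuCO3→CuO ratio 1:1 ⇒ n(CuO) = 0.32834 mol.
Reaction (2): CuO→Cu ratio 1:1 ⇒ n(Cu) = 0.32834 mol.
Reaction (3): Cu→Ag ratio 1:2 ⇒ n(Ag) = 0.65669 mol.
Mass of Ag = 0.65669 × 107.87 = 70.837 g.

70.84 g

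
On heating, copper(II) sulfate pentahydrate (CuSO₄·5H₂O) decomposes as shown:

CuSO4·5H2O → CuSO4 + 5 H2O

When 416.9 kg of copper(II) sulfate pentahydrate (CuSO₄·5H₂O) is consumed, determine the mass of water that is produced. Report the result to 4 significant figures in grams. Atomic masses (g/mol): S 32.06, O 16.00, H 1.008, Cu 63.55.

150400 g

M(CuSO4·5H2O) = 63.55 + 32.06 + 9(16.00) + 10(1.008) = 249.69 g/mol.
M(H2O) = 2(1.008) + 16.00 = 18.016 g/mol.
Convert: 416.9 kg = 416900 g.
n(CuSO4·5H2O) = 416900 g / 249.69 g/mol = 1669.7 mol.
From the equation the CuSO4·5H2O:H2O mole ratio is 1:5, so n(H2O) = 1669.7 × 5/1 = 8348.4 mol.
Mass of H2O = 8348.4 mol × 18.016 g/mol = 150400 g.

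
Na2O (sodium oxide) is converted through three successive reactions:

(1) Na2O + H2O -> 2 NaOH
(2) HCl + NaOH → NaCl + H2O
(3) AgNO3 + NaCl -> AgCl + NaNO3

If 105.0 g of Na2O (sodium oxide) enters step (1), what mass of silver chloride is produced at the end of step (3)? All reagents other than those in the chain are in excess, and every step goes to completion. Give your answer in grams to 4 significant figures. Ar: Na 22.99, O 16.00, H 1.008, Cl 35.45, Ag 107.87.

485.6 g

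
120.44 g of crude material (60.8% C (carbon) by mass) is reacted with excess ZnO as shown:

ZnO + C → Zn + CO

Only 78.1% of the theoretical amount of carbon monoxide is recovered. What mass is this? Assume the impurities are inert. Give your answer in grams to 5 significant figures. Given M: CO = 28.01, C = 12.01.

Pure C available = 120.44 g × 0.608 = 73.2275 g.
n(C) = 73.2275 g / 12.01 g/mol = 6.09721 mol.
From the equation the C:CO mole ratio is 1:1, so n(CO) = 6.09721 × 1/1 = 6.09721 mol.
Mass of CO = 6.09721 mol × 28.01 g/mol = 170.783 g.
Actual mass collected = 170.783 g × 0.781 = 133.381 g.

133.38 g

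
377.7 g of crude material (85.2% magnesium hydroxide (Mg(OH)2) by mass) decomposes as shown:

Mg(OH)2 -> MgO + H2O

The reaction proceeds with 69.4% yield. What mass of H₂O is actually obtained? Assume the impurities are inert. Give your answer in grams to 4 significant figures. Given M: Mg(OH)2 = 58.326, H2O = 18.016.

Pure Mg(OH)2 available = 377.7 g × 0.852 = 321.80 g.
n(Mg(OH)2) = 321.80 g / 58.326 g/mol = 5.5173 mol.
From the equation the Mg(OH)2:H2O mole ratio is 1:1, so n(H2O) = 5.5173 × 1/1 = 5.5173 mol.
Mass of H2O = 5.5173 mol × 18.016 g/mol = 99.399 g.
Actual mass collected = 99.399 g × 0.694 = 68.983 g.

68.98 g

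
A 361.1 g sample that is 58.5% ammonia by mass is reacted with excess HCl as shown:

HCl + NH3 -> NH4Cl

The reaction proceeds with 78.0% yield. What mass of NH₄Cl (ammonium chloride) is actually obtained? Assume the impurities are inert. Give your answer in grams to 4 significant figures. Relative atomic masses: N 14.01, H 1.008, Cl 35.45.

517.4 g

Pure NH3 available = 361.1 g × 0.585 = 211.24 g.
M(NH3) = 14.01 + 3(1.008) = 17.034 g/mol.
M(NH4Cl) = 14.01 + 4(1.008) + 35.45 = 53.492 g/mol.
n(NH3) = 211.24 g / 17.034 g/mol = 12.401 mol.
From the equation the NH3:NH4Cl mole ratio is 1:1, so n(NH4Cl) = 12.401 × 1/1 = 12.401 mol.
Mass of NH4Cl = 12.401 mol × 53.492 g/mol = 663.37 g.
Actual mass collected = 663.37 g × 0.780 = 517.43 g.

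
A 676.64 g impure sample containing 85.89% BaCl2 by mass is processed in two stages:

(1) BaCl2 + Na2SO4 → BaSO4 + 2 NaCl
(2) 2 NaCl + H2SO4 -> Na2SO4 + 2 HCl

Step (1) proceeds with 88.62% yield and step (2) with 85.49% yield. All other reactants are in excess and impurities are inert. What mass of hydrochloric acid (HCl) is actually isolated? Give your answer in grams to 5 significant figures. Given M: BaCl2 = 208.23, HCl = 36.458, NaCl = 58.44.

Pure BaCl2 = 676.64 × 0.8589 = 581.166 g.
n(BaCl2) = 581.166 / 208.23 = 2.79098 mol.
Step 1 (BaCl2:NaCl = 1:2): theoretical n(NaCl) = 5.58196 mol; at 88.62% yield, n(NaCl) = 4.94674 mol.
Step 2 (NaCl:HCl = 2:2): theoretical n(HCl) = 4.94674 mol, so theoretical mass = 4.94674 × 36.458 = 180.348 g.
At 85.49% yield, actual mass of HCl = 180.348 × 0.8549 = 154.180 g.

154.18 g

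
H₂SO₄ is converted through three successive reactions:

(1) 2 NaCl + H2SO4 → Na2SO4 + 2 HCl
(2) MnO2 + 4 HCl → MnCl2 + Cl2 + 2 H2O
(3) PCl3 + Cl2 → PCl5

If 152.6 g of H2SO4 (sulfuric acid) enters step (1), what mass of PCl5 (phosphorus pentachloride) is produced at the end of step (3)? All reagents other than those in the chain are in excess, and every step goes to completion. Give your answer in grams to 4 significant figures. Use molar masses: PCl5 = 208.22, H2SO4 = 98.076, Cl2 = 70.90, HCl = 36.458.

n(H2SO4) = 152.6 / 98.076 = 1.5559 mol.
Reaction (1): H2SO4→HCl ratio 1:2 ⇒ n(HCl) = 3.1119 mol.
Reaction (2): HCl→Cl2 ratio 4:1 ⇒ n(Cl2) = 0.77797 mol.
Reaction (3): Cl2→PCl5 ratio 1:1 ⇒ n(PCl5) = 0.77797 mol.
Mass of PCl5 = 0.77797 × 208.22 = 161.99 g.

162.0 g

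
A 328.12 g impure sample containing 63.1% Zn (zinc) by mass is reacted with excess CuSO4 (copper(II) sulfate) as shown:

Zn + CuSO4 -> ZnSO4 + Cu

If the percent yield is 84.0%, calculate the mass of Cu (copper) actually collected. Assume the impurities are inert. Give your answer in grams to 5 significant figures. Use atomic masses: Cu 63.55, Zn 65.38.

Pure Zn available = 328.12 g × 0.631 = 207.044 g.
M(Zn) = 65.38 g/mol.
M(Cu) = 63.55 g/mol.
n(Zn) = 207.044 g / 65.38 g/mol = 3.16677 mol.
From the equation the Zn:Cu mole ratio is 1:1, so n(Cu) = 3.16677 × 1/1 = 3.16677 mol.
Mass of Cu = 3.16677 mol × 63.55 g/mol = 201.249 g.
Actual mass collected = 201.249 g × 0.840 = 169.049 g.

169.05 g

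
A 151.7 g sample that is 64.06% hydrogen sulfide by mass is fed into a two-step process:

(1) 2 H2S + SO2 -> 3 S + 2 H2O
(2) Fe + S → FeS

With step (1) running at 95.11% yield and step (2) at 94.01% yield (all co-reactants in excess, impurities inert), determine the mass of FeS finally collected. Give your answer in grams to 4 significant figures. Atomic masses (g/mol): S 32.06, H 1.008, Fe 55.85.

Pure H2S = 151.7 × 0.6406 = 97.179 g.
M(H2S) = 2(1.008) + 32.06 = 34.076 g/mol.
M(FeS) = 55.85 + 32.06 = 87.91 g/mol.
n(H2S) = 97.179 / 34.076 = 2.8518 mol.
Step 1 (H2S:S = 2:3): theoretical n(S) = 4.2777 mol; at 95.11% yield, n(S) = 4.0686 mol.
Step 2 (S:FeS = 1:1): theoretical n(FeS) = 4.0686 mol, so theoretical mass = 4.0686 × 87.91 = 357.67 g.
At 94.01% yield, actual mass of FeS = 357.67 × 0.9401 = 336.24 g.

336.2 g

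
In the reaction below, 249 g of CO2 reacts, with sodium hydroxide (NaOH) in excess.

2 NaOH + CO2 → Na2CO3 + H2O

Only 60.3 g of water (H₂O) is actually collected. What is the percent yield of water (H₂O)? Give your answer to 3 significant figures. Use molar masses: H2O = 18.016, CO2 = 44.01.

59.2 %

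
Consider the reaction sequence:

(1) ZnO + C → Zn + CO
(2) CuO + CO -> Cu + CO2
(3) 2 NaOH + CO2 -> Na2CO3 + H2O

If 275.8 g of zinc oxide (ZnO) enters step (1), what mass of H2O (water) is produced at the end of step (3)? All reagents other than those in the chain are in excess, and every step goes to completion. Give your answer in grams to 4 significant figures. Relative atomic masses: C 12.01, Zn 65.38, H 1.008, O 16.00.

61.06 g

M(ZnO) = 65.38 + 16.00 = 81.38 g/mol.
M(H2O) = 2(1.008) + 16.00 = 18.016 g/mol.
n(ZnO) = 275.8 / 81.38 = 3.3890 mol.
Reaction (1): ZnO→CO ratio 1:1 ⇒ n(CO) = 3.3890 mol.
Reaction (2): CO→CO2 ratio 1:1 ⇒ n(CO2) = 3.3890 mol.
Reaction (3): CO2→H2O ratio 1:1 ⇒ n(H2O) = 3.3890 mol.
Mass of H2O = 3.3890 × 18.016 = 61.057 g.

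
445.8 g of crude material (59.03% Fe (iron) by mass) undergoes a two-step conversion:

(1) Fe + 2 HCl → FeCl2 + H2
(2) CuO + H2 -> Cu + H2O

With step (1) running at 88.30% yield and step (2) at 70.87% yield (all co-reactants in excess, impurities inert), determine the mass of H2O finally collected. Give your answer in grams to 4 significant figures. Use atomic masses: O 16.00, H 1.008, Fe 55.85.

Pure Fe = 445.8 × 0.5903 = 263.16 g.
M(Fe) = 55.85 g/mol.
M(H2O) = 2(1.008) + 16.00 = 18.016 g/mol.
n(Fe) = 263.16 / 55.85 = 4.7118 mol.
Step 1 (Fe:H2 = 1:1): theoretical n(H2) = 4.7118 mol; at 88.30% yield, n(H2) = 4.1605 mol.
Step 2 (H2:H2O = 1:1): theoretical n(H2O) = 4.1605 mol, so theoretical mass = 4.1605 × 18.016 = 74.956 g.
At 70.87% yield, actual mass of H2O = 74.956 × 0.7087 = 53.122 g.

53.12 g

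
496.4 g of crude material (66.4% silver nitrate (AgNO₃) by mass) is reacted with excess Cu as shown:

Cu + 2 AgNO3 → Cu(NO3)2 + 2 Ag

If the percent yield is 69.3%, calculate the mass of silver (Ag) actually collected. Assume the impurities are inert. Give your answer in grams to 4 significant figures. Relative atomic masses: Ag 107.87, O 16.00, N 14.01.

145.0 g

Pure AgNO3 available = 496.4 g × 0.664 = 329.61 g.
M(AgNO3) = 107.87 + 14.01 + 3(16.00) = 169.88 g/mol.
M(Ag) = 107.87 g/mol.
n(AgNO3) = 329.61 g / 169.88 g/mol = 1.9402 mol.
From the equation the AgNO3:Ag mole ratio is 2:2, so n(Ag) = 1.9402 × 2/2 = 1.9402 mol.
Mass of Ag = 1.9402 mol × 107.87 g/mol = 209.29 g.
Actual mass collected = 209.29 g × 0.693 = 145.04 g.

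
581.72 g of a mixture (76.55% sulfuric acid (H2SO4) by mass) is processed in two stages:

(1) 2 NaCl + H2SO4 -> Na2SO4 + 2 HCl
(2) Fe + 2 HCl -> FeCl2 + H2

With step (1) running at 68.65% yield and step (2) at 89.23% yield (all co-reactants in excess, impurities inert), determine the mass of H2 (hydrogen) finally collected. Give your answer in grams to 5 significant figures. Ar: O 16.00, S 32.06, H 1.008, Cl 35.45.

Pure H2SO4 = 581.72 × 0.7655 = 445.307 g.
M(H2SO4) = 2(1.008) + 32.06 + 4(16.00) = 98.076 g/mol.
M(H2) = 2(1.008) = 2.016 g/mol.
n(H2SO4) = 445.307 / 98.076 = 4.54042 mol.
Step 1 (H2SO4:HCl = 1:2): theoretical n(HCl) = 9.08085 mol; at 68.65% yield, n(HCl) = 6.23400 mol.
Step 2 (HCl:H2 = 2:1): theoretical n(H2) = 3.11700 mol, so theoretical mass = 3.11700 × 2.016 = 6.28387 g.
At 89.23% yield, actual mass of H2 = 6.28387 × 0.8923 = 5.60710 g.

5.6071 g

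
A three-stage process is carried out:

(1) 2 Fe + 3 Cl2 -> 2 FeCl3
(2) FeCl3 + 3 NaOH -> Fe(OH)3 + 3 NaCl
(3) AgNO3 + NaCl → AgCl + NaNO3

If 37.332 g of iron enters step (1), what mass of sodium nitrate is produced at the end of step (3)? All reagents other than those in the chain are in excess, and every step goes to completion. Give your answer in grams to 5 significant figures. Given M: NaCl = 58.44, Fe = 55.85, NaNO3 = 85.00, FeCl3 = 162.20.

170.45 g

n(Fe) = 37.332 / 55.85 = 0.668433 mol.
Reaction (1): Fe→FeCl3 ratio 2:2 ⇒ n(FeCl3) = 0.668433 mol.
Reaction (2): FeCl3→NaCl ratio 1:3 ⇒ n(NaCl) = 2.00530 mol.
Reaction (3): NaCl→NaNO3 ratio 1:1 ⇒ n(NaNO3) = 2.00530 mol.
Mass of NaNO3 = 2.00530 × 85.00 = 170.450 g.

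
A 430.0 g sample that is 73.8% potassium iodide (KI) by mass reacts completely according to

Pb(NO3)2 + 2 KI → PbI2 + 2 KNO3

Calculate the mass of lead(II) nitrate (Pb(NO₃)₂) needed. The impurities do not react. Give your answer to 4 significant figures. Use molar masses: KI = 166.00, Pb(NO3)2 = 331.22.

316.6 g

Mass of pure KI = 430.0 g × 0.738 = 317.34 g.
n(KI) = 317.34 g / 166.00 g/mol = 1.9117 mol.
From the equation the KI:Pb(NO3)2 mole ratio is 2:1, so n(Pb(NO3)2) = 1.9117 × 1/2 = 0.95584 mol.
Mass of Pb(NO3)2 = 0.95584 mol × 331.22 g/mol = 316.59 g.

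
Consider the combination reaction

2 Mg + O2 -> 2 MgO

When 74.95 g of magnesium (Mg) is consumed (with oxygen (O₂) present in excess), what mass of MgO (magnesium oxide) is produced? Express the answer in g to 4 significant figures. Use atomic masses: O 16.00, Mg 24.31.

124.3 g

M(Mg) = 24.31 g/mol.
M(MgO) = 24.31 + 16.00 = 40.31 g/mol.
n(Mg) = 74.950 g / 24.31 g/mol = 3.0831 mol.
From the equation the Mg:MgO mole ratio is 2:2, so n(MgO) = 3.0831 × 2/2 = 3.0831 mol.
Mass of MgO = 3.0831 mol × 40.31 g/mol = 124.28 g.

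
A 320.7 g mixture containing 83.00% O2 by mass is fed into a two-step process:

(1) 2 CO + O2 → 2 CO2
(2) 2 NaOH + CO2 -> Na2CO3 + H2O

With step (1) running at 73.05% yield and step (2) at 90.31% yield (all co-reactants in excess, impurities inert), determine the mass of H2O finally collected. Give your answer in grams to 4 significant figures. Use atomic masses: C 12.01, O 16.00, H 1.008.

197.7 g

Pure O2 = 320.7 × 0.8300 = 266.18 g.
M(O2) = 2(16.00) = 32.00 g/mol.
M(H2O) = 2(1.008) + 16.00 = 18.016 g/mol.
n(O2) = 266.18 / 32.00 = 8.3182 mol.
Step 1 (O2:CO2 = 1:2): theoretical n(CO2) = 16.636 mol; at 73.05% yield, n(CO2) = 12.153 mol.
Step 2 (CO2:H2O = 1:1): theoretical n(H2O) = 12.153 mol, so theoretical mass = 12.153 × 18.016 = 218.95 g.
At 90.31% yield, actual mass of H2O = 218.95 × 0.9031 = 197.73 g.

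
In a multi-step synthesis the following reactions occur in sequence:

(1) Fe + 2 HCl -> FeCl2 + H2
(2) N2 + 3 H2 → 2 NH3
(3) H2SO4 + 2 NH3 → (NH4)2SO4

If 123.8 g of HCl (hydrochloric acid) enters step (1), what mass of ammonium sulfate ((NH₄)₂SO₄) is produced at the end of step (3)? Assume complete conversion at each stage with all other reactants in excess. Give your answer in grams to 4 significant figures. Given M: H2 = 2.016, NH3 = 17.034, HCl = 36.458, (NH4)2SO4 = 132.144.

n(HCl) = 123.8 / 36.458 = 3.3957 mol.
Reaction (1): HCl→H2 ratio 2:1 ⇒ n(H2) = 1.6978 mol.
Reaction (2): H2→NH3 ratio 3:2 ⇒ n(NH3) = 1.1319 mol.
Reaction (3): NH3→(NH4)2SO4 ratio 2:1 ⇒ n((NH4)2SO4) = 0.56595 mol.
Mass of (NH4)2SO4 = 0.56595 × 132.144 = 74.787 g.

74.79 g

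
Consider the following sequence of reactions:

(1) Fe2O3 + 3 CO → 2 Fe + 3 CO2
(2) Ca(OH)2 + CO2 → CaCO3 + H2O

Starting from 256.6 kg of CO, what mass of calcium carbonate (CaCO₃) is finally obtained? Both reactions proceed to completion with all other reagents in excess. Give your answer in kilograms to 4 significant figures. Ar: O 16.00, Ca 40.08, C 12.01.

916.9 kg

M(CO) = 12.01 + 16.00 = 28.01 g/mol.
M(CaCO3) = 40.08 + 12.01 + 3(16.00) = 100.09 g/mol.
256.6 kg = 256600 g.
n(CO) = 256600 / 28.01 = 9161.0 mol.
Step 1 gives a 3:3 ratio of CO to CO2, so n(CO2) = 9161.0 mol.
In step 2 the CO2:CaCO3 ratio is 1:1, so n(CaCO3) = 9161.0 mol.
Mass of CaCO3 = 9161.0 × 100.09 = 916930 g = 916.9 kg.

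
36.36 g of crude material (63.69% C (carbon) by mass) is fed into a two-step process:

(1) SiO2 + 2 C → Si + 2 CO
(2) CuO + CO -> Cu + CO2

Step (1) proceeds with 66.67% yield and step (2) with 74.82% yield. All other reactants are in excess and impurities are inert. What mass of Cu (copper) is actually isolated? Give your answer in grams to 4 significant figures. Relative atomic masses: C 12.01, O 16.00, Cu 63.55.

61.12 g

Pure C = 36.36 × 0.6369 = 23.158 g.
M(C) = 12.01 g/mol.
M(Cu) = 63.55 g/mol.
n(C) = 23.158 / 12.01 = 1.9282 mol.
Step 1 (C:CO = 2:2): theoretical n(CO) = 1.9282 mol; at 66.67% yield, n(CO) = 1.2855 mol.
Step 2 (CO:Cu = 1:1): theoretical n(Cu) = 1.2855 mol, so theoretical mass = 1.2855 × 63.55 = 81.695 g.
At 74.82% yield, actual mass of Cu = 81.695 × 0.7482 = 61.125 g.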